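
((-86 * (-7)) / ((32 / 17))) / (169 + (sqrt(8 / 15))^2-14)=2.06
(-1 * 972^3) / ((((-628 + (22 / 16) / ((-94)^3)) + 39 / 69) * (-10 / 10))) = -46782015001399296 / 31963087295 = -1463626.29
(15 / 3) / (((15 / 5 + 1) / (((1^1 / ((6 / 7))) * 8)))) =35 / 3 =11.67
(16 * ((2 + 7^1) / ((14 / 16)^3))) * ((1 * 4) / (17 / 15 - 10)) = -4423680 / 45619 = -96.97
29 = 29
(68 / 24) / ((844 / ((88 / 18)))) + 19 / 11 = 218543 / 125334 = 1.74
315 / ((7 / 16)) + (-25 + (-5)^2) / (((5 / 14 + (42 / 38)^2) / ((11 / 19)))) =720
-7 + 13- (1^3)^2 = 5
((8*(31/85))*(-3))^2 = 553536/7225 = 76.61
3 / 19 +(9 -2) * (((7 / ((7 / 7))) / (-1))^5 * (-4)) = 8941327 / 19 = 470596.16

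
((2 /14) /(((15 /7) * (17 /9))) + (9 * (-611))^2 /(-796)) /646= -2570312697 /43708360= -58.81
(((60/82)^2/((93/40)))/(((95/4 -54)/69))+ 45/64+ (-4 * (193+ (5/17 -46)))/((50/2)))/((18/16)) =-4011427633469/192946188600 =-20.79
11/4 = 2.75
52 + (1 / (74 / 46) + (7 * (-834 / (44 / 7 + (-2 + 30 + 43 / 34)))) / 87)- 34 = 151922765 / 9078653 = 16.73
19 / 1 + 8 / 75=1433 / 75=19.11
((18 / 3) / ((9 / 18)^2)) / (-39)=-0.62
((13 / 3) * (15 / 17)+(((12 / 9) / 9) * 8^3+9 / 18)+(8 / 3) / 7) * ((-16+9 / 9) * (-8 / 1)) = 10353100 / 1071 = 9666.76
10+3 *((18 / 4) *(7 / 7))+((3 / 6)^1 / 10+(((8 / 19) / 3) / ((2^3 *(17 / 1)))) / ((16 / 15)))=608557 / 25840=23.55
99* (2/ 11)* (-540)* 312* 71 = -215317440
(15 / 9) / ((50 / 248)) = 124 / 15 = 8.27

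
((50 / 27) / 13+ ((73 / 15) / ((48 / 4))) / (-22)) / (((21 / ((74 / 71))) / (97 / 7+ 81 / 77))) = 29055101 / 316621305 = 0.09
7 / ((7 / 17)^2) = 289 / 7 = 41.29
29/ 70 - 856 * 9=-539251/ 70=-7703.59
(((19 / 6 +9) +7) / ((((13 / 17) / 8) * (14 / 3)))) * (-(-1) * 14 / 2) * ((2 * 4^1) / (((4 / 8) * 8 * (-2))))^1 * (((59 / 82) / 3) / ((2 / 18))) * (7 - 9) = 692070 / 533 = 1298.44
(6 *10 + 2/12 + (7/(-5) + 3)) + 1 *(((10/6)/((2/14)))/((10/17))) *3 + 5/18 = 10939/90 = 121.54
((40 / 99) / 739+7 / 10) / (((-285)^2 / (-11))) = -512527 / 5402274750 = -0.00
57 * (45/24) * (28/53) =56.46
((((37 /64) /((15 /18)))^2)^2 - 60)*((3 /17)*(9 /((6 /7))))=-2467696956417 /22282240000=-110.75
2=2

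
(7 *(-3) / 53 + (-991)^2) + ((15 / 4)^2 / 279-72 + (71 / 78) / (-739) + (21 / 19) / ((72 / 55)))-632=14127206323737029 / 14395282512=981377.50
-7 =-7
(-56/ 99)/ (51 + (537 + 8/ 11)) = -14/ 14571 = -0.00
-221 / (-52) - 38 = -135 / 4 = -33.75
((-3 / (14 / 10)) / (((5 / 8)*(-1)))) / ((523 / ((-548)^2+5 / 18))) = 3088844 / 1569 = 1968.67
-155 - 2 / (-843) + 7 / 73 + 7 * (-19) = -17717185 / 61539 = -287.90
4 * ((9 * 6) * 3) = 648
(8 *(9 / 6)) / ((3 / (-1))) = -4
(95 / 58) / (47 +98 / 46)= 437 / 13108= 0.03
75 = 75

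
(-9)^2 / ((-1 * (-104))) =81 / 104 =0.78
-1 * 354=-354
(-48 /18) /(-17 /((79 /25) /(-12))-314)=316 /29559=0.01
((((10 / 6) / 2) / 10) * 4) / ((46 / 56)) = 28 / 69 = 0.41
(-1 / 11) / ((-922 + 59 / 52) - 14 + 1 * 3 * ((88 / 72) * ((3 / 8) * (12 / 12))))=104 / 1067913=0.00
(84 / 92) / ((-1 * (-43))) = 21 / 989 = 0.02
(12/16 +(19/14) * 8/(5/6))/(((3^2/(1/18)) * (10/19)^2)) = 232123/756000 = 0.31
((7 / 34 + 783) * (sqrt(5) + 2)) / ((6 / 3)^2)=26629 / 68 + 26629 * sqrt(5) / 136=829.43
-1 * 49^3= -117649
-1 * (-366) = 366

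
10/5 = 2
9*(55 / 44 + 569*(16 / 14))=164187 / 28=5863.82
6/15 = 2/5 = 0.40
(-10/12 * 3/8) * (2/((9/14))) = -35/36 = -0.97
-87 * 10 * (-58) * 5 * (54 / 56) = 1703025 / 7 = 243289.29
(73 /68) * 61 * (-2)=-4453 /34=-130.97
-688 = -688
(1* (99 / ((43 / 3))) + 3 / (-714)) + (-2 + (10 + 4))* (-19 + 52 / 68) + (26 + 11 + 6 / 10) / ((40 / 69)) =-18812747 / 127925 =-147.06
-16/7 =-2.29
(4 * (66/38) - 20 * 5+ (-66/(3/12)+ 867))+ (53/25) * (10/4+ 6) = 501569/950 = 527.97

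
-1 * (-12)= 12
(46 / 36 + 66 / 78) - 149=-34369 / 234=-146.88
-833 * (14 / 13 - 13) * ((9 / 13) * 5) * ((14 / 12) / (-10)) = -4010.97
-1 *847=-847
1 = 1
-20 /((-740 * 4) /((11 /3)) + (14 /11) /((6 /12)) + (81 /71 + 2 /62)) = 48422 /1945485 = 0.02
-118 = -118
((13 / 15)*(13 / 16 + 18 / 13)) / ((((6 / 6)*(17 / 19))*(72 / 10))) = 8683 / 29376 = 0.30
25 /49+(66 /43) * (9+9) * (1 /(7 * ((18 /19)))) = 9853 /2107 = 4.68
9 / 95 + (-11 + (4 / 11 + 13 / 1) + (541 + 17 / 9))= 5128991 / 9405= 545.35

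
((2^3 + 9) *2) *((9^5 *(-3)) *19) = -114436962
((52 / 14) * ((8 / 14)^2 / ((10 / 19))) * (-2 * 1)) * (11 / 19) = -4576 / 1715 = -2.67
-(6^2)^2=-1296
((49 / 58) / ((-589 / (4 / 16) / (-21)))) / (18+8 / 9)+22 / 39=511424699 / 905976240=0.56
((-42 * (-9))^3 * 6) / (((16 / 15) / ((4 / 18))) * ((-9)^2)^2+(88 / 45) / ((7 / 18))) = 1417766490 / 137803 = 10288.36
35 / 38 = 0.92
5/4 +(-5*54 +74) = -194.75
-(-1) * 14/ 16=7/ 8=0.88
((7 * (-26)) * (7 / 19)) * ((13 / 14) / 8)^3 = -28561 / 272384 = -0.10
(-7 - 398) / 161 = -405 / 161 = -2.52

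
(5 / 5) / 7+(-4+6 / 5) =-93 / 35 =-2.66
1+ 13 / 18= 31 / 18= 1.72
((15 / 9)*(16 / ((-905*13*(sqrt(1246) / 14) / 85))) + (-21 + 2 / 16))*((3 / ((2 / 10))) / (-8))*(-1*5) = -12525 / 64 - 4250*sqrt(1246) / 209417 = -196.42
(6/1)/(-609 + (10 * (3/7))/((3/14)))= -6/589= -0.01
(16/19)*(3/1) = 48/19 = 2.53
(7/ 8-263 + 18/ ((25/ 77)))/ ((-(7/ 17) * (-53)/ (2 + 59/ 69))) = -46145871/ 1706600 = -27.04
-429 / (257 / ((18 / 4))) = -3861 / 514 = -7.51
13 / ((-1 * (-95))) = 13 / 95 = 0.14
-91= -91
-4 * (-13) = 52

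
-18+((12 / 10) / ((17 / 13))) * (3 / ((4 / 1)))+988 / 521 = -15.42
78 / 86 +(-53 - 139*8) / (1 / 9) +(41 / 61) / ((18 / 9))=-54997789 / 5246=-10483.76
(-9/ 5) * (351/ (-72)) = 351/ 40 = 8.78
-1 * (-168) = 168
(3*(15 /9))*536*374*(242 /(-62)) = -121280720 /31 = -3912281.29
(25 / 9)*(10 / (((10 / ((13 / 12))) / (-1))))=-325 / 108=-3.01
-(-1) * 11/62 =0.18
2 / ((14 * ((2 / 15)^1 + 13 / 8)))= 120 / 1477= 0.08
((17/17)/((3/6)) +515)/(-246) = -517/246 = -2.10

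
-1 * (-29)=29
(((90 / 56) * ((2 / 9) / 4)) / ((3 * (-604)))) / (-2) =5 / 202944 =0.00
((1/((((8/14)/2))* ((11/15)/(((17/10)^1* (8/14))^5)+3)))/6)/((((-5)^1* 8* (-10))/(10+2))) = 59633994/13111673525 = 0.00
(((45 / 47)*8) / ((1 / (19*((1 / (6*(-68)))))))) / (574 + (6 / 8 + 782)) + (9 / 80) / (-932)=-41341319 / 107768352960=-0.00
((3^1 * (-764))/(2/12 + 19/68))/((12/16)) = -6850.81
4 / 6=2 / 3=0.67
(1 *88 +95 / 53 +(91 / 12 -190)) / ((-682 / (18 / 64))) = 176727 / 4626688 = 0.04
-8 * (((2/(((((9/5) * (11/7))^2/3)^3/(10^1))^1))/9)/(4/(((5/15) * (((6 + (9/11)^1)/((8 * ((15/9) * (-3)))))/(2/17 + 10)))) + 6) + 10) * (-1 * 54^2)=3014393694595780480/12921998008491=233276.13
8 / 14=4 / 7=0.57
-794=-794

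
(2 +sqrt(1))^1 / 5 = 3 / 5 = 0.60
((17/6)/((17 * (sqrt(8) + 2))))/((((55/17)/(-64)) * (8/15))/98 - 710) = 3332/28388651 - 3332 * sqrt(2)/28388651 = -0.00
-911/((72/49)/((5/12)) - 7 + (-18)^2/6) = -223195/12379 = -18.03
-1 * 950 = -950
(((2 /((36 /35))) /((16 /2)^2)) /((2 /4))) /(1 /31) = 1085 /576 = 1.88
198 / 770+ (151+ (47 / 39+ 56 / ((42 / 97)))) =128217 / 455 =281.80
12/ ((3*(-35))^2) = 4/ 3675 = 0.00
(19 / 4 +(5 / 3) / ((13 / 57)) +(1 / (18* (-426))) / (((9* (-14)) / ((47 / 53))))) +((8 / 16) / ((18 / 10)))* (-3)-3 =5474872097 / 665689752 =8.22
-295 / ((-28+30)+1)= -295 / 3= -98.33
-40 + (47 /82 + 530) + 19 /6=60730 /123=493.74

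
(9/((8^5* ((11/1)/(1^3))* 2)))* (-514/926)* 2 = -2313/166887424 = -0.00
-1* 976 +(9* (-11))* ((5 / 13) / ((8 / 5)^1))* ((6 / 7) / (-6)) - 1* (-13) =-698589 / 728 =-959.60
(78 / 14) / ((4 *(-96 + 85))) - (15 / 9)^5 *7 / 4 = -423463 / 18711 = -22.63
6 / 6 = 1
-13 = -13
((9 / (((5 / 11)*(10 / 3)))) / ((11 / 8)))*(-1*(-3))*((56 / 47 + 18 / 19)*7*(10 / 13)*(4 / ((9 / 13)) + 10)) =27338976 / 11609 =2354.98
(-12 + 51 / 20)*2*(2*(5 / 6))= -31.50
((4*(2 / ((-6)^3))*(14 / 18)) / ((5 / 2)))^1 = -14 / 1215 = -0.01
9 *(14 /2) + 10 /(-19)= 62.47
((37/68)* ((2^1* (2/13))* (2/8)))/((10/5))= 37/1768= 0.02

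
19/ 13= 1.46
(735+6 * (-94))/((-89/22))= -3762/89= -42.27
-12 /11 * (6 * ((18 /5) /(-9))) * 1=144 /55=2.62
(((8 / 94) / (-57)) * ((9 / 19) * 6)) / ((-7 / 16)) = 1152 / 118769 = 0.01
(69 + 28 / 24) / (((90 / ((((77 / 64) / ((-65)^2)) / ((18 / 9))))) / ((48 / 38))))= 32417 / 231192000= 0.00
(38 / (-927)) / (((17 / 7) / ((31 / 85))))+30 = 40177204 / 1339515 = 29.99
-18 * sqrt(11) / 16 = -9 * sqrt(11) / 8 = -3.73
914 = 914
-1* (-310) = 310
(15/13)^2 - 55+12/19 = -170302/3211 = -53.04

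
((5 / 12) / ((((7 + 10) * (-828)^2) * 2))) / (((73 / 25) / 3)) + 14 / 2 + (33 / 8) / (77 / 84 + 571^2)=186412895256158491 / 26630365406633856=7.00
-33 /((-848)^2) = -33 /719104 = -0.00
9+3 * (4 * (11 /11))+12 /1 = 33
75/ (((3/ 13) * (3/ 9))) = 975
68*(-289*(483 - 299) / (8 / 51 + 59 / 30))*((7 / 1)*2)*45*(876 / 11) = -339248671372800 / 3971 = -85431546555.73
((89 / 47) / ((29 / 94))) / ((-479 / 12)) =-0.15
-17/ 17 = -1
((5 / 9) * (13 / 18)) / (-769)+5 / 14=155495 / 436023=0.36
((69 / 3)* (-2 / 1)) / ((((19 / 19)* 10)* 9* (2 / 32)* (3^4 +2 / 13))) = -4784 / 47475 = -0.10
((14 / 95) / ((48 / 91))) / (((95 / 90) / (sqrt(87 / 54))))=637 * sqrt(58) / 14440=0.34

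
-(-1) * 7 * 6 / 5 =42 / 5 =8.40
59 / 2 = 29.50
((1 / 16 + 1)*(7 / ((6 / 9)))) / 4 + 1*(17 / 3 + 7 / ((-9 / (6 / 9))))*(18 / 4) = 9967 / 384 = 25.96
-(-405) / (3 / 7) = 945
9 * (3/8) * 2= 27/4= 6.75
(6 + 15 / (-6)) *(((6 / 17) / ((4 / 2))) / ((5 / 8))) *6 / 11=504 / 935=0.54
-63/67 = -0.94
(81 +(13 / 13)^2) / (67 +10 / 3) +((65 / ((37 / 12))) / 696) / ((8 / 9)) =4346763 / 3622448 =1.20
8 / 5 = 1.60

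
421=421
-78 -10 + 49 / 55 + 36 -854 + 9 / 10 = -99463 / 110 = -904.21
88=88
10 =10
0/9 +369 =369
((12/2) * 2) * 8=96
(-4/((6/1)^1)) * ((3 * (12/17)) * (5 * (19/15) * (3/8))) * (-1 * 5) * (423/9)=13395/17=787.94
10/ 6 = 5/ 3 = 1.67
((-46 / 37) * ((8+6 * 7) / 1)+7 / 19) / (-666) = 43441 / 468198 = 0.09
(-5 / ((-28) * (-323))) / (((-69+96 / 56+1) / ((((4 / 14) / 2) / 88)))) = 5 / 369284608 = 0.00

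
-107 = -107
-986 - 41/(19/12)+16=-18922/19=-995.89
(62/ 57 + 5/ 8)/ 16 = 0.11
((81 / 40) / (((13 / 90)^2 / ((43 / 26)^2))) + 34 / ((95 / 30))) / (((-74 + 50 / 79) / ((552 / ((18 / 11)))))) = -347334667361 / 273500136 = -1269.96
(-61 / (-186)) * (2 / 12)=61 / 1116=0.05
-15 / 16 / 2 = -15 / 32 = -0.47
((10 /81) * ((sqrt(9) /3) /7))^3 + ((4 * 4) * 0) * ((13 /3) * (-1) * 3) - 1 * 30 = -5468526890 /182284263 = -30.00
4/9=0.44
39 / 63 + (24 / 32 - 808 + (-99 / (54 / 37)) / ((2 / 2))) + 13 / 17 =-415881 / 476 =-873.70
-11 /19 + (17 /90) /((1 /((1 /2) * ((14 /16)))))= -13579 /27360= -0.50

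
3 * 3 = 9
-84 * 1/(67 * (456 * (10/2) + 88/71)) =-1491/2712964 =-0.00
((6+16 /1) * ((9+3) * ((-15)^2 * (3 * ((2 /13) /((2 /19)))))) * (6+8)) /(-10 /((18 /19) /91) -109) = -213305400 /62569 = -3409.12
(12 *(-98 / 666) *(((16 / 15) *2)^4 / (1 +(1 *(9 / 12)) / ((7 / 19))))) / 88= -719323136 / 5254115625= -0.14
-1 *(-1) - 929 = -928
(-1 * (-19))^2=361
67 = 67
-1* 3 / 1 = -3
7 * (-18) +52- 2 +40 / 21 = -1556 / 21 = -74.10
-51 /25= -2.04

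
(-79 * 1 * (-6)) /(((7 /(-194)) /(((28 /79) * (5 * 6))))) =-139680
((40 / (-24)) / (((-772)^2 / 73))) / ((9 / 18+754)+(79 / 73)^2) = -1945085 / 7200031747368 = -0.00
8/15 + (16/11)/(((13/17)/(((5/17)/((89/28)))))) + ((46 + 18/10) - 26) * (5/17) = 23110717/3245385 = 7.12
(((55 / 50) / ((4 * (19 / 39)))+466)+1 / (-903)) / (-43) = -320193107 / 29510040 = -10.85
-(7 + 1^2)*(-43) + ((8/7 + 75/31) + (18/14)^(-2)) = 6119734/17577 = 348.17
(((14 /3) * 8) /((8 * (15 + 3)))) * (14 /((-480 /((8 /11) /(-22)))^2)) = 49 /2846210400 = 0.00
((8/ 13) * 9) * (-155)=-11160/ 13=-858.46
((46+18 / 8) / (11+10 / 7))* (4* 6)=2702 / 29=93.17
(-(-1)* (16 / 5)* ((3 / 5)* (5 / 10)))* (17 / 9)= 136 / 75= 1.81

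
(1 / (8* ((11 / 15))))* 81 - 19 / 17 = 18983 / 1496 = 12.69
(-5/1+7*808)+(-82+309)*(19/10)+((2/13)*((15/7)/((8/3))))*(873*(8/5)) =5692033/910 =6254.98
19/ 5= 3.80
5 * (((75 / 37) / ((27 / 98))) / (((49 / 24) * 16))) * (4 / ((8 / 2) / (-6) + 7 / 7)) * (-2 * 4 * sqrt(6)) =-264.81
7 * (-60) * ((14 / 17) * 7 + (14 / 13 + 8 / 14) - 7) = -38340 / 221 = -173.48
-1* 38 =-38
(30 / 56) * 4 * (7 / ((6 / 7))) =17.50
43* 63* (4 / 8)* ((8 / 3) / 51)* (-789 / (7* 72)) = -11309 / 102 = -110.87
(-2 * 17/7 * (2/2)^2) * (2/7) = -68/49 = -1.39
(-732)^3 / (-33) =130741056 / 11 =11885550.55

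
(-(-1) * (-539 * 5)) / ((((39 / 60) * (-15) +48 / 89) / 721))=691741820 / 3279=210961.21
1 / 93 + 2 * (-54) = -107.99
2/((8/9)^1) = 9/4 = 2.25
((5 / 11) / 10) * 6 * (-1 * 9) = -2.45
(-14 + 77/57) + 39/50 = -33827/2850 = -11.87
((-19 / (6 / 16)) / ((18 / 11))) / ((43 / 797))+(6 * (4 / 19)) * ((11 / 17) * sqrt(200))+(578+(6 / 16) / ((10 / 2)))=194123 / 46440+2640 * sqrt(2) / 323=15.74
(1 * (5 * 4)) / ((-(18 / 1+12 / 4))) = -20 / 21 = -0.95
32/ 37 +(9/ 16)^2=11189/ 9472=1.18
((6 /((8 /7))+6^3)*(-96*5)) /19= -5589.47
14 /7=2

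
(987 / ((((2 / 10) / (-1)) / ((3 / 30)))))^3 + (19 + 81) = -961504003 / 8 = -120188000.38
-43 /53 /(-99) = 43 /5247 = 0.01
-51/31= -1.65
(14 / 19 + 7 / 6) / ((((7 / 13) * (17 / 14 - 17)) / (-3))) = 217 / 323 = 0.67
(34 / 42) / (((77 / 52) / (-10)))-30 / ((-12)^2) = -73415 / 12936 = -5.68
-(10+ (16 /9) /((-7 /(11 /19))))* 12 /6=-23588 /1197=-19.71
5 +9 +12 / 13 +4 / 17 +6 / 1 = 4676 / 221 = 21.16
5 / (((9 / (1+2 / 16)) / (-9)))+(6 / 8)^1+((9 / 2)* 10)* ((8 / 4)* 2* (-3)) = -4359 / 8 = -544.88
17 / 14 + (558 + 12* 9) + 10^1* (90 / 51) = 162997 / 238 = 684.86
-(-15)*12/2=90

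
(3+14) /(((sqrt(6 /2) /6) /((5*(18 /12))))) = 255*sqrt(3) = 441.67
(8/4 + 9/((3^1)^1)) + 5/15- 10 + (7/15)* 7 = -7/5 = -1.40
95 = 95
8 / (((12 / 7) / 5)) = 70 / 3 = 23.33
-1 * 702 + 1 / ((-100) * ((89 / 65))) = -1249573 / 1780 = -702.01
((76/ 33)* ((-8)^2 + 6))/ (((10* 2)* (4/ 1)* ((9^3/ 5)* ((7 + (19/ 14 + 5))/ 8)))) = 37240/ 4498659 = 0.01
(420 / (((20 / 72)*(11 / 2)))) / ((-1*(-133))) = 432 / 209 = 2.07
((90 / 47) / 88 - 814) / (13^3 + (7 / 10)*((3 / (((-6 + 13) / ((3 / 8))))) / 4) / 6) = -269329120 / 726944911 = -0.37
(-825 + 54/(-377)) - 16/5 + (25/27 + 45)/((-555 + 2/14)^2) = -79497564965203/95971785390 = -828.34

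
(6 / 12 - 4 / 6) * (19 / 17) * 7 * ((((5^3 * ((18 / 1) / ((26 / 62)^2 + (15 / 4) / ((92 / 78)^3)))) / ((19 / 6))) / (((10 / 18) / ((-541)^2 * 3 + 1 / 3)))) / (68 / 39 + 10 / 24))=-111765337299217728000 / 405825843293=-275402217.84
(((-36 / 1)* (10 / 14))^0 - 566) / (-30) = 18.83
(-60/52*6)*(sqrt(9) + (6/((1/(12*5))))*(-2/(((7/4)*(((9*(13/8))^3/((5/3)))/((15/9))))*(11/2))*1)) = -3617806030/178134957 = -20.31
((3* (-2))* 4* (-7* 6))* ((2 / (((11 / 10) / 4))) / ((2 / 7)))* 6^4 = 365783040 / 11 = 33253003.64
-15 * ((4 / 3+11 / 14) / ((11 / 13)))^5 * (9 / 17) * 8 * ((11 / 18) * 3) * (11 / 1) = -10366610924987785 / 82143069624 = -126201.89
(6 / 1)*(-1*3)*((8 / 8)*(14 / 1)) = -252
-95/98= -0.97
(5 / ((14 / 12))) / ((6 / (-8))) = -40 / 7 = -5.71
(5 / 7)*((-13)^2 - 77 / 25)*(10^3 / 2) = 414800 / 7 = 59257.14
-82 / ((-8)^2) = -41 / 32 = -1.28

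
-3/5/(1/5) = -3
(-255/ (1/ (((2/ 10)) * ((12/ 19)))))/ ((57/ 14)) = -2856/ 361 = -7.91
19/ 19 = 1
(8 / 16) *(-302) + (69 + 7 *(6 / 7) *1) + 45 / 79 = -5959 / 79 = -75.43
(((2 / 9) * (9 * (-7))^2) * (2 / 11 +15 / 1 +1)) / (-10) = -78498 / 55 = -1427.24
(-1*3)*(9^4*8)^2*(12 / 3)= -33059881728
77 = 77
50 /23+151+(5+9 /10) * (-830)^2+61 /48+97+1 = 4487497739 /1104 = 4064762.44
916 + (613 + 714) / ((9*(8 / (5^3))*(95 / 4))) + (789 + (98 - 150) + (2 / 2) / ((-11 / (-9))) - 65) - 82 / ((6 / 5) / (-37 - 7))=4692.49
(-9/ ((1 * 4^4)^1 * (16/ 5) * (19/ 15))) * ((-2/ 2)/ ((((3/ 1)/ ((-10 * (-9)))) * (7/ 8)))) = 10125/ 34048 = 0.30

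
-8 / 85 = -0.09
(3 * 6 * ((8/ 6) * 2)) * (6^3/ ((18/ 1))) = 576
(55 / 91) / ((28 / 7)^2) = 55 / 1456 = 0.04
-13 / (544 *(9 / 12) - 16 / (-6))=-39 / 1232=-0.03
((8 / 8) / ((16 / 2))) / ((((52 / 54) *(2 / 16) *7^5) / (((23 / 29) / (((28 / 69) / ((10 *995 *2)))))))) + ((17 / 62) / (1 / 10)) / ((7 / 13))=20611475215 / 2749927726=7.50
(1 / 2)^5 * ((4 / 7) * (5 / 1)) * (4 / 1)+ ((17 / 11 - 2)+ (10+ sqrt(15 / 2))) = sqrt(30) / 2+ 1525 / 154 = 12.64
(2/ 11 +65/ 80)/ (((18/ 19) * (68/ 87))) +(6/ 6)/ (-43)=4074467/ 3087744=1.32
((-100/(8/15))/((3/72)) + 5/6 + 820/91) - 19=-2461999/546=-4509.16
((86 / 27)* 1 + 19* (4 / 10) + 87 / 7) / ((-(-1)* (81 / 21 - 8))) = -21937 / 3915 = -5.60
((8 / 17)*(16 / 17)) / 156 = 32 / 11271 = 0.00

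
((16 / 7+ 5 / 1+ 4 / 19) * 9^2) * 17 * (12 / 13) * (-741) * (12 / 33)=-197693136 / 77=-2567443.32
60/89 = 0.67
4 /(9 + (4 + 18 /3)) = 4 /19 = 0.21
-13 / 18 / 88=-13 / 1584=-0.01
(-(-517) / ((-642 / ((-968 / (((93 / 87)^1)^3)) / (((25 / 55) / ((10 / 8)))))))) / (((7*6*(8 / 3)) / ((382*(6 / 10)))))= 3205501315973 / 892538360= 3591.44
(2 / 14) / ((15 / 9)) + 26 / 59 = 1087 / 2065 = 0.53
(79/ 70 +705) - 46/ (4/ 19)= 17067/ 35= 487.63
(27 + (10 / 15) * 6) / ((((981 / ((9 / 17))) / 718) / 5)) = 111290 / 1853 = 60.06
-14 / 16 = -7 / 8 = -0.88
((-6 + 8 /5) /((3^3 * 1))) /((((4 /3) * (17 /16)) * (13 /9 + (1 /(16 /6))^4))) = -32768 /417095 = -0.08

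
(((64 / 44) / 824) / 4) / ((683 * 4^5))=0.00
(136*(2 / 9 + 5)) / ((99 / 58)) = 370736 / 891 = 416.09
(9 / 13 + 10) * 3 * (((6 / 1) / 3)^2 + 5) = 3753 / 13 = 288.69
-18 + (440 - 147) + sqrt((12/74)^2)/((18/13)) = 30538/111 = 275.12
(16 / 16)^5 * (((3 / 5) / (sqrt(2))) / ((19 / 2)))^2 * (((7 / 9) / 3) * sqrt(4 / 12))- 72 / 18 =-4 + 14 * sqrt(3) / 81225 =-4.00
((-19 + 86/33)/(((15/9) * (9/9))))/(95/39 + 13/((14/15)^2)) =-0.57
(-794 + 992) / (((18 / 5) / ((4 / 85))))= 44 / 17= 2.59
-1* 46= -46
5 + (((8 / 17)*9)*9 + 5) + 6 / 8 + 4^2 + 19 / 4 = 2367 / 34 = 69.62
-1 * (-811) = 811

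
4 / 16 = 1 / 4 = 0.25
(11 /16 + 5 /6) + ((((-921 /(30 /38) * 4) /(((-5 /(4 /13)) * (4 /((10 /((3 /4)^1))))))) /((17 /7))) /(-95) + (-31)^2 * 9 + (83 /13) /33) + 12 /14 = 176583827449 /20420400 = 8647.42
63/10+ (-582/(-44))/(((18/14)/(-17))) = -27818/165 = -168.59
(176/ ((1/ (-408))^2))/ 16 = 1831104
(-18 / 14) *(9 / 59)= -81 / 413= -0.20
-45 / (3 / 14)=-210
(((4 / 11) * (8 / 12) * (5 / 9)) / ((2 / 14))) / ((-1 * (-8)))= 35 / 297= 0.12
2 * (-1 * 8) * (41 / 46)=-328 / 23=-14.26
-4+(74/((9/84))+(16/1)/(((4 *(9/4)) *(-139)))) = 859004/1251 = 686.65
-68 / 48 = -17 / 12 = -1.42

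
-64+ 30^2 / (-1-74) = -76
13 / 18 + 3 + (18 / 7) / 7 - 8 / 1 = -3449 / 882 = -3.91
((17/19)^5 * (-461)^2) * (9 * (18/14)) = 24441703789257/17332693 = 1410150.39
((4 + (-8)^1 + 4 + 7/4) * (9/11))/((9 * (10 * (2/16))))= 7/55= 0.13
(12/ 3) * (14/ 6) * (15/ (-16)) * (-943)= 33005/ 4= 8251.25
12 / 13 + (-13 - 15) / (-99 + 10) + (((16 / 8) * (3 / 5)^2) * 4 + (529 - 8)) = 15189029 / 28925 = 525.12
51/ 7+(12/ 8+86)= 1327/ 14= 94.79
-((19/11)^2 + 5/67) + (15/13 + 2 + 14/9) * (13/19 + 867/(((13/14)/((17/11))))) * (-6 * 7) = -1173690816670/4110249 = -285552.24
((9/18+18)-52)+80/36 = -563/18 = -31.28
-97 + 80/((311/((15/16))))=-30092/311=-96.76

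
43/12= 3.58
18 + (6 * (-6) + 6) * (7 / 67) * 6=-54 / 67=-0.81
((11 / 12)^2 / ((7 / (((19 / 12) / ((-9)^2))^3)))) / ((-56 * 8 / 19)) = -0.00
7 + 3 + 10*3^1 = 40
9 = 9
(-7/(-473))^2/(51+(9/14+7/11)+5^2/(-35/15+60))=118678/28563542447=0.00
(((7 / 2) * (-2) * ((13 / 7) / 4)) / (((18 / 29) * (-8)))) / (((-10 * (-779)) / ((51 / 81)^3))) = 1852201 / 88318408320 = 0.00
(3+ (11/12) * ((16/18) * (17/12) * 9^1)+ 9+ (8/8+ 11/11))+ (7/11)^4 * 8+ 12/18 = 6948835/263538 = 26.37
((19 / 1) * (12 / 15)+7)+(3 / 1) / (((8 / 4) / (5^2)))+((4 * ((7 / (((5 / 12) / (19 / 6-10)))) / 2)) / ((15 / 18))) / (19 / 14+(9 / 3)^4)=3248841 / 57650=56.35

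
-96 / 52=-24 / 13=-1.85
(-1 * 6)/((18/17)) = -17/3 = -5.67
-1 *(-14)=14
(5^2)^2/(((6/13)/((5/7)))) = 40625/42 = 967.26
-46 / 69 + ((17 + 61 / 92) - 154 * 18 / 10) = -359081 / 1380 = -260.20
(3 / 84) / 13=1 / 364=0.00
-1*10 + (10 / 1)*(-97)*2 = -1950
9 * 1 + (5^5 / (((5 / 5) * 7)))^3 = 30517581212 / 343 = 88972539.98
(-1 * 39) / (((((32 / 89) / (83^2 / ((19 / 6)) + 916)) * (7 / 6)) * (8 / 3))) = -917458191 / 8512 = -107784.09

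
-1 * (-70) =70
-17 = -17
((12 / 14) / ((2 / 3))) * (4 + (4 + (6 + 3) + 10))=243 / 7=34.71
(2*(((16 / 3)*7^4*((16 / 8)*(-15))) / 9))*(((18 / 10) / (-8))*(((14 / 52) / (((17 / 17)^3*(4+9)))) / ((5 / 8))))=537824 / 845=636.48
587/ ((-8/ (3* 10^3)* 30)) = -14675/ 2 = -7337.50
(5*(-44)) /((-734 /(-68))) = -7480 /367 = -20.38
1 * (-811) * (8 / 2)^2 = -12976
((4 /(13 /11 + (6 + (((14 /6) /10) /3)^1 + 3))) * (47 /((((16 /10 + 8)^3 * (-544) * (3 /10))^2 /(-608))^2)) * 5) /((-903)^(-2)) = 9214945568084716796875 /145026689477449637665940963328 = 0.00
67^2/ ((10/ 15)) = 13467/ 2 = 6733.50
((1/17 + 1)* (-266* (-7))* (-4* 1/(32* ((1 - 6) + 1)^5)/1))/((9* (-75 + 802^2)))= 931/22391179264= 0.00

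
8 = 8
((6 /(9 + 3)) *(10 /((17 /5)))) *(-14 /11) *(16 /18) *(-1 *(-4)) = -11200 /1683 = -6.65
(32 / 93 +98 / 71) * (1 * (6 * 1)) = 22772 / 2201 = 10.35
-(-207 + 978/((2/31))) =-14952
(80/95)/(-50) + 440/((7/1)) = 208944/3325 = 62.84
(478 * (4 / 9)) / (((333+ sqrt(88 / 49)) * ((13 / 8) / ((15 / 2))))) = 207987360 / 70635149 - 535360 * sqrt(22) / 211905447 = 2.93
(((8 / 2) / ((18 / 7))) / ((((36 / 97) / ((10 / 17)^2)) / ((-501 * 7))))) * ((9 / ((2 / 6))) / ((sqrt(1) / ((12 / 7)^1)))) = -68035800 / 289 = -235417.99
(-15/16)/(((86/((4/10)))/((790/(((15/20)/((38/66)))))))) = -7505/2838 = -2.64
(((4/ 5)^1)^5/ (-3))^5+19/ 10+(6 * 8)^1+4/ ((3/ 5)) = 8193073405091055455377/ 144839286804199218750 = 56.57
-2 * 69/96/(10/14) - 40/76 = -3859/1520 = -2.54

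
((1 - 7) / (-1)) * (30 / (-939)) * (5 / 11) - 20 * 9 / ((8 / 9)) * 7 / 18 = -1085745 / 13772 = -78.84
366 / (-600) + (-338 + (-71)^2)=470239 / 100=4702.39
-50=-50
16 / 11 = 1.45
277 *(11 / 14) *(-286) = -62245.86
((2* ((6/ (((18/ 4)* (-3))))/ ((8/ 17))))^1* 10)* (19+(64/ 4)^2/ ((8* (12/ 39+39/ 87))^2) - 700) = 1861354106/ 146205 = 12731.12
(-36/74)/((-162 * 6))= 1/1998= 0.00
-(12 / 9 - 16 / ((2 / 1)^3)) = 2 / 3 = 0.67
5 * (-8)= -40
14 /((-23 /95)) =-57.83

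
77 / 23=3.35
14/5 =2.80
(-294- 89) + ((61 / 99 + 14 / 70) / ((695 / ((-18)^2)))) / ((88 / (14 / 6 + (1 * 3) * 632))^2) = -205.94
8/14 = 4/7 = 0.57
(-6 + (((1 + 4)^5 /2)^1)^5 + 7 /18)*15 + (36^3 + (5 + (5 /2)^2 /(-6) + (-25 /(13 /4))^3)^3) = 20479308334552329943955320917827 /146596599332352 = 139698386100507638.15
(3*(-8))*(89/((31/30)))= -64080/31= -2067.10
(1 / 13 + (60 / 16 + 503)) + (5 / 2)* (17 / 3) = 81275 / 156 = 520.99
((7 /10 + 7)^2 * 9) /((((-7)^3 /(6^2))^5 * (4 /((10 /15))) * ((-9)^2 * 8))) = -0.00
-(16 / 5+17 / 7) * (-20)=788 / 7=112.57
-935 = -935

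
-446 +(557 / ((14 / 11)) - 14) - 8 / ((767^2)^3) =-63725979753195831209 / 2850363311644541966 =-22.36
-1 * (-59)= 59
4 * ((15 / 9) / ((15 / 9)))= 4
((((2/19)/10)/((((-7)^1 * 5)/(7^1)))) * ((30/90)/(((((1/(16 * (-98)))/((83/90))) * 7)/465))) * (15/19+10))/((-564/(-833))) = 2460518732/2290545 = 1074.21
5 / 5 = 1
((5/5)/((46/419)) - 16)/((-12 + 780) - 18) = -317/34500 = -0.01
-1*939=-939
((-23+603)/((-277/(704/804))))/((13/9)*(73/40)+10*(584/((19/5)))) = -232742400/195426845329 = -0.00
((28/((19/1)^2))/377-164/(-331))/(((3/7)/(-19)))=-156304232/7112859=-21.97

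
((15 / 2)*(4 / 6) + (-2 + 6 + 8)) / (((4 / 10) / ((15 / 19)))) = 1275 / 38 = 33.55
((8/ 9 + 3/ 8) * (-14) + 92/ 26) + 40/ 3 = -385/ 468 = -0.82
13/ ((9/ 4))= 52/ 9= 5.78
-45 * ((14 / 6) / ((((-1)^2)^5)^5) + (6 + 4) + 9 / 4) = -2625 / 4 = -656.25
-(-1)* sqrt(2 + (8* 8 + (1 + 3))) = sqrt(70) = 8.37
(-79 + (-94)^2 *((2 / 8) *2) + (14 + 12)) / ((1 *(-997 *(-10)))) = 873 / 1994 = 0.44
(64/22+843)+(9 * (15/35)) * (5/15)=65234/77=847.19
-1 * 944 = -944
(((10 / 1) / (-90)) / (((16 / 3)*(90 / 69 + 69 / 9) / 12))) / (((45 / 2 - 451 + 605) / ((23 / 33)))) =-529 / 4807154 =-0.00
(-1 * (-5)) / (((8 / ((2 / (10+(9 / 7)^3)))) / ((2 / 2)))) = 1715 / 16636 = 0.10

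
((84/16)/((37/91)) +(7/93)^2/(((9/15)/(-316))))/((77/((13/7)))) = 10115209/42241716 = 0.24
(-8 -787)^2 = 632025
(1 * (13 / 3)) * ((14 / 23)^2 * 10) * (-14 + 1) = -208.72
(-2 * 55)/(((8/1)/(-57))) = 3135/4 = 783.75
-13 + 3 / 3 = -12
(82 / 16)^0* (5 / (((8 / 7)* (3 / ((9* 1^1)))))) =105 / 8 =13.12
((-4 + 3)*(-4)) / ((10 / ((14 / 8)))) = 7 / 10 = 0.70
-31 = -31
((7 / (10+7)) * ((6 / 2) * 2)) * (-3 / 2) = -63 / 17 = -3.71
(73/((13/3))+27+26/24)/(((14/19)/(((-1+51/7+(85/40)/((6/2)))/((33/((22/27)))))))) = 156475925/14859936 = 10.53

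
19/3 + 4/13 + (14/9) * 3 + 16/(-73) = 10523/949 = 11.09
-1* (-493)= 493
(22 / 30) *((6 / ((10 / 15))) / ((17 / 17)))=33 / 5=6.60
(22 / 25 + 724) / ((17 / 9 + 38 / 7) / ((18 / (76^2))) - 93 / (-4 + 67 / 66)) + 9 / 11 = 2413595412 / 2149527325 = 1.12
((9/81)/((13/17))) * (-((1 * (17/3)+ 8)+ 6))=-1003/351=-2.86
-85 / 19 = -4.47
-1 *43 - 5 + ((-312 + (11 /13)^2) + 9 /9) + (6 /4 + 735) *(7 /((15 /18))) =4924927 /845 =5828.32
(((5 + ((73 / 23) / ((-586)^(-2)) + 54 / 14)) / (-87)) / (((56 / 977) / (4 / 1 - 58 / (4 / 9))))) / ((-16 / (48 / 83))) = -942924488077 / 943544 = -999343.42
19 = 19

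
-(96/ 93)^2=-1024/ 961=-1.07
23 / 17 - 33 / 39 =112 / 221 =0.51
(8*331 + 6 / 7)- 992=11598 / 7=1656.86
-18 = -18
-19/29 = -0.66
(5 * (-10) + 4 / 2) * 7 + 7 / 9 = -3017 / 9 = -335.22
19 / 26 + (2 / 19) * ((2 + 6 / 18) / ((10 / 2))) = 5779 / 7410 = 0.78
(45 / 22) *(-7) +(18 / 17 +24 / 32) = -9357 / 748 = -12.51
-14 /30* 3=-7 /5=-1.40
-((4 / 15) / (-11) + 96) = -15836 / 165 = -95.98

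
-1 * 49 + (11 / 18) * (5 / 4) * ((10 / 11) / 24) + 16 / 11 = -451597 / 9504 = -47.52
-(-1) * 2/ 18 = 1/ 9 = 0.11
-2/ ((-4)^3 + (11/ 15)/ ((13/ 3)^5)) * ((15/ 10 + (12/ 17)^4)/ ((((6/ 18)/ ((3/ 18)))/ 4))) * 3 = 3252916537650/ 9923369631749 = 0.33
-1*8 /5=-1.60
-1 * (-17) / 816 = 1 / 48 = 0.02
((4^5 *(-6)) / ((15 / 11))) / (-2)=11264 / 5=2252.80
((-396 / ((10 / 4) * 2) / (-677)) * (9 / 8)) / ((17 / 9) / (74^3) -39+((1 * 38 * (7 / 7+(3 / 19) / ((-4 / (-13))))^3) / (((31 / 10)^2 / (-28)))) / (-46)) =-563658378011388 / 131314717480180345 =-0.00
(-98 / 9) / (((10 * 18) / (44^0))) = -49 / 810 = -0.06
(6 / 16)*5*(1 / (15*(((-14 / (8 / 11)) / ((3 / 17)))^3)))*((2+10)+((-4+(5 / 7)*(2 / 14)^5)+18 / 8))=-260475966 / 263880427955221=-0.00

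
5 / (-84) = -5 / 84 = -0.06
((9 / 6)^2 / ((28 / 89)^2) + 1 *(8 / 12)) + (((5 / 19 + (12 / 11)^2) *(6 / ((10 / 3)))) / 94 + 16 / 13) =1629297948263 / 66076570560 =24.66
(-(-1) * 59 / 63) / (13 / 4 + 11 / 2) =0.11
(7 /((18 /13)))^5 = 3302.51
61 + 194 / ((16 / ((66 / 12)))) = 2043 / 16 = 127.69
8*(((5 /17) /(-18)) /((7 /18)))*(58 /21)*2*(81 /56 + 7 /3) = -368300 /52479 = -7.02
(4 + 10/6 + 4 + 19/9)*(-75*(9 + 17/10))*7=-66161.67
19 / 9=2.11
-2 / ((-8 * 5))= 1 / 20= 0.05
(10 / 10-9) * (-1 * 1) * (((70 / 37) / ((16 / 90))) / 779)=3150 / 28823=0.11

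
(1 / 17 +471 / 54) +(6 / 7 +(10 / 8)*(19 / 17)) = 11.04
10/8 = 5/4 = 1.25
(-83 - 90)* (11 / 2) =-1903 / 2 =-951.50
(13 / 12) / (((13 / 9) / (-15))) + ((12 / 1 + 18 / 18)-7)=-21 / 4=-5.25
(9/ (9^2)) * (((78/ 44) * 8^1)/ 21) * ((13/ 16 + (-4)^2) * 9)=3497/ 308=11.35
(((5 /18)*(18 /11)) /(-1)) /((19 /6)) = -30 /209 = -0.14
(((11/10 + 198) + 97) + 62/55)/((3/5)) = 32695/66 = 495.38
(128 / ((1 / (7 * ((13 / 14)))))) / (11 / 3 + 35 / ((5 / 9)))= 312 / 25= 12.48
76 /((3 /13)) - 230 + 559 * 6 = 10360 /3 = 3453.33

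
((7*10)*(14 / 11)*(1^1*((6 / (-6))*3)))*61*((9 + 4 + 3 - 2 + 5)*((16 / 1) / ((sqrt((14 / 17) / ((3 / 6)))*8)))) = -486780*sqrt(119) / 11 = -482740.26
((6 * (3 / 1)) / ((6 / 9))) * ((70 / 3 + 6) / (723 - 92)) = 1.26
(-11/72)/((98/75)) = -275/2352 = -0.12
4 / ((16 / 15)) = 15 / 4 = 3.75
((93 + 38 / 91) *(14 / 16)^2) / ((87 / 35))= 2082745 / 72384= 28.77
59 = 59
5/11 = 0.45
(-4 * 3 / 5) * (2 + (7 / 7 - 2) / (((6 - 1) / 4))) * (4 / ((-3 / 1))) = 3.84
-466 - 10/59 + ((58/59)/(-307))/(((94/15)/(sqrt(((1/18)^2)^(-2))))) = -396996156/851311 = -466.34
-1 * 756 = -756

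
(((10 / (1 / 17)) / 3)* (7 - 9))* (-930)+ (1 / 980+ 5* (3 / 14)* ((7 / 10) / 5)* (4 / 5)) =105400.12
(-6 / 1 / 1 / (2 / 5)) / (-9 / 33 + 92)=-165 / 1009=-0.16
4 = 4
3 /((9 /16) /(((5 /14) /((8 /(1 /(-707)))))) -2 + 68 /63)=-945 /2806373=-0.00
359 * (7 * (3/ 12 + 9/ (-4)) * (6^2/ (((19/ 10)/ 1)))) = -1809360/ 19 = -95229.47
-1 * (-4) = 4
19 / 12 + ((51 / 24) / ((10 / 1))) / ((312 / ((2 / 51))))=59281 / 37440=1.58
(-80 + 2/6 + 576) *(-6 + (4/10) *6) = -8934/5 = -1786.80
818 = 818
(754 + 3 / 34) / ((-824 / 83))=-2128037 / 28016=-75.96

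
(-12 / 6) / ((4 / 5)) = -5 / 2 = -2.50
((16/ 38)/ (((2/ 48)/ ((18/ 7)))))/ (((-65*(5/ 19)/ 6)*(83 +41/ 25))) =-5184/ 48139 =-0.11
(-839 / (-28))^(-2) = 784 / 703921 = 0.00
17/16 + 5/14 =159/112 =1.42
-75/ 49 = -1.53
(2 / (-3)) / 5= -2 / 15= -0.13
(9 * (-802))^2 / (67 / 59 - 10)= -3073871916 / 523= -5877384.16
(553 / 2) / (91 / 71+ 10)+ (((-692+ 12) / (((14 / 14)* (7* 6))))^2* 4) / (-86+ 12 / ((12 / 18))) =237829 / 26166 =9.09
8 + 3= 11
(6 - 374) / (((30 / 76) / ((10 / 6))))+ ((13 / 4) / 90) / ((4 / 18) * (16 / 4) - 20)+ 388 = -72185077 / 61920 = -1165.78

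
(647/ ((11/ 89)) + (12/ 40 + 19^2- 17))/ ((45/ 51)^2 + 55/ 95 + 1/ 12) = 20219059038/ 5221645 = 3872.16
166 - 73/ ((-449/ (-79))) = 68767/ 449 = 153.16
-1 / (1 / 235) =-235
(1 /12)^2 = 1 /144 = 0.01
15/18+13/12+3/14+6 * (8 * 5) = 20339/84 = 242.13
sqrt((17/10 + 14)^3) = 157*sqrt(1570)/100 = 62.21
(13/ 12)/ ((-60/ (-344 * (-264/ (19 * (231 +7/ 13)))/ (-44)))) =169/ 19950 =0.01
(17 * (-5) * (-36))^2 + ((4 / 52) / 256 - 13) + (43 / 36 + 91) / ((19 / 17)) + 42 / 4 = 5328757918187 / 569088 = 9363679.99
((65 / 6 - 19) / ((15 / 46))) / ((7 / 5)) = -161 / 9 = -17.89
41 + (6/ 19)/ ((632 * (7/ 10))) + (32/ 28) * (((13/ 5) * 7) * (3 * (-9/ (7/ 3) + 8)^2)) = 817856399/ 735490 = 1111.99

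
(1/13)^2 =1/169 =0.01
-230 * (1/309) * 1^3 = -230/309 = -0.74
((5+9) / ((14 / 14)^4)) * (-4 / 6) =-28 / 3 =-9.33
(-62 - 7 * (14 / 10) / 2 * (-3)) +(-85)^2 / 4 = 35179 / 20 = 1758.95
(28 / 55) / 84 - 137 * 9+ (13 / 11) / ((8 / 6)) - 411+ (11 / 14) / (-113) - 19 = -867723511 / 522060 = -1662.11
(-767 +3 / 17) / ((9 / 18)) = -26072 / 17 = -1533.65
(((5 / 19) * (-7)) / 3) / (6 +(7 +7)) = -7 / 228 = -0.03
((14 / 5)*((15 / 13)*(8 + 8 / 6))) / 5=392 / 65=6.03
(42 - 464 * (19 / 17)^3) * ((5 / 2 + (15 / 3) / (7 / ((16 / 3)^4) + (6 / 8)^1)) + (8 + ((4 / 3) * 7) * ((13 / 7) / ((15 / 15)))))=-1697964512955 / 81423149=-20853.58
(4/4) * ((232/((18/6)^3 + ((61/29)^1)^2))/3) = 48778/19821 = 2.46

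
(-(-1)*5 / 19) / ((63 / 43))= 215 / 1197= 0.18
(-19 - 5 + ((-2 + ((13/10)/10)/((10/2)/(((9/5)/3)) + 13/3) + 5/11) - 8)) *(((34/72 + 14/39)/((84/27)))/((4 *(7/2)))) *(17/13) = -1324273089/1582380800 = -0.84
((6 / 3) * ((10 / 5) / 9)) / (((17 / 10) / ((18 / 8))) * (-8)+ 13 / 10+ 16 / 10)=-40 / 283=-0.14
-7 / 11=-0.64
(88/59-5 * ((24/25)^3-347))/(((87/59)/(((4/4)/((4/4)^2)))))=1174.62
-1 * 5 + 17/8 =-23/8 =-2.88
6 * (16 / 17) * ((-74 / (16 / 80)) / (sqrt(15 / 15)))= -2089.41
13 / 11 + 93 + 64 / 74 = 38684 / 407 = 95.05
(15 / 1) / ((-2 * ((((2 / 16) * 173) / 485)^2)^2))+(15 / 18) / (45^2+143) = -22110506630682874795 / 11651851493328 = -1897595.99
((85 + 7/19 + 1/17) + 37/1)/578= 19772/93347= 0.21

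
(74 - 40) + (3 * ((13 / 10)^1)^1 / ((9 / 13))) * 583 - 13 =99157 / 30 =3305.23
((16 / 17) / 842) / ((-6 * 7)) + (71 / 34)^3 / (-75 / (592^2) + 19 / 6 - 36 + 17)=-415883044467364 / 723087822446745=-0.58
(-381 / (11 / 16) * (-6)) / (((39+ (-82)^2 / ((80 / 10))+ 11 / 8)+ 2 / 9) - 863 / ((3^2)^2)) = 3.82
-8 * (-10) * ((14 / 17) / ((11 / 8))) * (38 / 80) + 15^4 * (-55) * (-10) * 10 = 52067816756 / 187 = 278437522.76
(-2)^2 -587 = -583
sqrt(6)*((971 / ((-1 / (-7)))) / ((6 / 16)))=54376*sqrt(6) / 3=44397.82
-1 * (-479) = 479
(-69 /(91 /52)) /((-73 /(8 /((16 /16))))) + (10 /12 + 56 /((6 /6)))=187499 /3066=61.15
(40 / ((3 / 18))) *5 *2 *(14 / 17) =33600 / 17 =1976.47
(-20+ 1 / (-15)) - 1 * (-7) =-196 / 15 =-13.07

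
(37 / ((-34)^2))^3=50653 / 1544804416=0.00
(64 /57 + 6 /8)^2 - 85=-4236311 /51984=-81.49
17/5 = 3.40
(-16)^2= 256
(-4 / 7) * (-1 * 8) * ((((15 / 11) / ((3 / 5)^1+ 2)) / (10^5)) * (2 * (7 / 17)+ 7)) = 57 / 303875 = 0.00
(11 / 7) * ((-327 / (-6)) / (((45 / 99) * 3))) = 13189 / 210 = 62.80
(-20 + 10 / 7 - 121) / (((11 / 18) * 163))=-17586 / 12551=-1.40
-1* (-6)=6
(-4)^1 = -4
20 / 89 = 0.22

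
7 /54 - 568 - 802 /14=-236309 /378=-625.16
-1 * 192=-192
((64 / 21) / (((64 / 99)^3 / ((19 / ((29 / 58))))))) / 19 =323433 / 14336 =22.56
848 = 848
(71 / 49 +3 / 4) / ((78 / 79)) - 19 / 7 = -7447 / 15288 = -0.49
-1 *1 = -1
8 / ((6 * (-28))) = -1 / 21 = -0.05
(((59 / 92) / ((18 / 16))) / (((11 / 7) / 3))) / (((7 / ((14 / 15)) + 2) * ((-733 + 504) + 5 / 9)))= -1239 / 2470798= -0.00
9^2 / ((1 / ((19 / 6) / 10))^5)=2476099 / 9600000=0.26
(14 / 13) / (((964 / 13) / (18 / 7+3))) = 39 / 482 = 0.08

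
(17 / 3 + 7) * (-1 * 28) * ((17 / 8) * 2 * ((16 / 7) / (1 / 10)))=-103360 / 3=-34453.33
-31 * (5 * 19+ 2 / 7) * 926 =-19146902 / 7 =-2735271.71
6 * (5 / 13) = 30 / 13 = 2.31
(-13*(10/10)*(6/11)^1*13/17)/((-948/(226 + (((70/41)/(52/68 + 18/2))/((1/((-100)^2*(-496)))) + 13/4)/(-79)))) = 2036075565121/31772232008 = 64.08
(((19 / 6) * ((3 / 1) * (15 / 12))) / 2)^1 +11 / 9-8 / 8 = 887 / 144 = 6.16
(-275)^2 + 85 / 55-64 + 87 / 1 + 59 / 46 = 38279319 / 506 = 75650.83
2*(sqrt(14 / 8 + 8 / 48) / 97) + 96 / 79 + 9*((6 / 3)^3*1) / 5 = sqrt(69) / 291 + 6168 / 395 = 15.64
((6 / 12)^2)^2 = 1 / 16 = 0.06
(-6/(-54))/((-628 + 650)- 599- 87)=-1/5976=-0.00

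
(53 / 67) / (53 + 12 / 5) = 265 / 18559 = 0.01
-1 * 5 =-5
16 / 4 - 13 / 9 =23 / 9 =2.56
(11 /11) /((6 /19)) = 19 /6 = 3.17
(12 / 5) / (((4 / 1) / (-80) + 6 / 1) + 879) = 48 / 17699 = 0.00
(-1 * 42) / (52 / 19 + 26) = -1.46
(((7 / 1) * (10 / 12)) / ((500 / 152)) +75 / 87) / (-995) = -5732 / 2164125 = -0.00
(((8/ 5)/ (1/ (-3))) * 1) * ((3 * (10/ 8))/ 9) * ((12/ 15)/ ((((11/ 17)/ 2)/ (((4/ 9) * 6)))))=-2176/ 165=-13.19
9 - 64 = -55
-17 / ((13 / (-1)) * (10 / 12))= 102 / 65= 1.57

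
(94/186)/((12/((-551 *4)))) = -25897/279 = -92.82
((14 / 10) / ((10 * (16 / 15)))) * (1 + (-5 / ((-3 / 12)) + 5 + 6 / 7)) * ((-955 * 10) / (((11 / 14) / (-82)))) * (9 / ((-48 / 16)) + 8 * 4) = 1120733565 / 11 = 101884869.55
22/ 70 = 11/ 35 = 0.31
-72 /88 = -9 /11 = -0.82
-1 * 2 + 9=7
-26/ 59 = -0.44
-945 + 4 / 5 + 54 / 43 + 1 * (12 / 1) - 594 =-327863 / 215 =-1524.94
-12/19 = -0.63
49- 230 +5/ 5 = -180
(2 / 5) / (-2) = -1 / 5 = -0.20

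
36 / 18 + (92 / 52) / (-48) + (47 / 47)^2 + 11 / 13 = 2377 / 624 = 3.81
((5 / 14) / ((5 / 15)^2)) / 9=5 / 14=0.36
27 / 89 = 0.30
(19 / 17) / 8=19 / 136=0.14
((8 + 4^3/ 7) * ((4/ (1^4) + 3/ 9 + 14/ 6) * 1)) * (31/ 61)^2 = 768800/ 26047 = 29.52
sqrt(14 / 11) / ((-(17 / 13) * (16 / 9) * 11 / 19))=-2223 * sqrt(154) / 32912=-0.84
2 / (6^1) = 1 / 3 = 0.33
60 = 60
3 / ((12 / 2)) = 1 / 2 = 0.50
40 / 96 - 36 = -427 / 12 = -35.58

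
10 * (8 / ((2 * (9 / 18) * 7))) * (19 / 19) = 80 / 7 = 11.43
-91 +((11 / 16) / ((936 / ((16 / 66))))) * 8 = -63881 / 702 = -91.00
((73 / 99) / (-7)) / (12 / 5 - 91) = 365 / 306999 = 0.00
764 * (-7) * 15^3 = -18049500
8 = 8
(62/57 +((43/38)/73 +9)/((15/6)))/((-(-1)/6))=195314/6935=28.16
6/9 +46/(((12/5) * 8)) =49/16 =3.06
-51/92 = -0.55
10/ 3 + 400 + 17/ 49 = 59341/ 147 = 403.68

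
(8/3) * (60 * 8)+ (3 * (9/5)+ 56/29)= 186663/145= 1287.33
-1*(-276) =276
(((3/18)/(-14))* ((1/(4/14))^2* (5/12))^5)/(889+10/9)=-126105021875/2721646116864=-0.05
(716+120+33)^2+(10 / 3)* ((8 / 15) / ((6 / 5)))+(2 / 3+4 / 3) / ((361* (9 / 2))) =7360568719 / 9747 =755162.48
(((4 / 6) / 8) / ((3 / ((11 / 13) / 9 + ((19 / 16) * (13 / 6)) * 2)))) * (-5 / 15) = -9809 / 202176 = -0.05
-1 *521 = -521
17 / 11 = 1.55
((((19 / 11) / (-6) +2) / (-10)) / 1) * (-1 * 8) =226 / 165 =1.37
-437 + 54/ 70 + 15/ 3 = -15093/ 35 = -431.23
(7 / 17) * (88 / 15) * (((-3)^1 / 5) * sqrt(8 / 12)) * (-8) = 4928 * sqrt(6) / 1275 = 9.47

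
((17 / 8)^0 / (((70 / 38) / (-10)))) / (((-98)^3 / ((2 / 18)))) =19 / 29647548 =0.00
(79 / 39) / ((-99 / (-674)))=53246 / 3861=13.79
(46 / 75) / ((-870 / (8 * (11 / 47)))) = -2024 / 1533375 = -0.00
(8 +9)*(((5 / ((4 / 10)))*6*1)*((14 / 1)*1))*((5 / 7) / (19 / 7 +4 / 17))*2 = 1011500 / 117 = 8645.30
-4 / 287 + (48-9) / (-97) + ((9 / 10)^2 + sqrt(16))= 12232459 / 2783900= 4.39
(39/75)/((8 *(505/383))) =4979/101000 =0.05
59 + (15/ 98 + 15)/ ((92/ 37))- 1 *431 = -3299007/ 9016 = -365.91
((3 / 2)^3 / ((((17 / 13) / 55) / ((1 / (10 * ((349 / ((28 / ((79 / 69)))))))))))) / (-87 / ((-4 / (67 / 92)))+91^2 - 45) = 24509628 / 203330252377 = 0.00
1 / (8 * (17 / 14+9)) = 7 / 572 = 0.01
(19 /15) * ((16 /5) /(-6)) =-152 /225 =-0.68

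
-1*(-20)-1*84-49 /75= -4849 /75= -64.65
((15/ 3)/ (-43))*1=-5/ 43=-0.12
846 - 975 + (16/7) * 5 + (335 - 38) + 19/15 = 18973/105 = 180.70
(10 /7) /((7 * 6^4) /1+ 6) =5 /31773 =0.00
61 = 61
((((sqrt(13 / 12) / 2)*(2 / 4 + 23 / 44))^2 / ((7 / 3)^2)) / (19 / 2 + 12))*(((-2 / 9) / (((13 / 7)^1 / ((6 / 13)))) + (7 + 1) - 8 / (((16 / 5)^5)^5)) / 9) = 143608967373321541322794000951299225 / 67222213255888371454463038357006974976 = 0.00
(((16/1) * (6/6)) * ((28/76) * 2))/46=112/437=0.26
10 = 10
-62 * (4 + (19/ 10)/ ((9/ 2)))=-12338/ 45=-274.18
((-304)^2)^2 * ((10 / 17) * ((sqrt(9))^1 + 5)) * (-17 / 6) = -341628682240 / 3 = -113876227413.33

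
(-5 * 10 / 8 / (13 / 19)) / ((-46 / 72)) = 14.30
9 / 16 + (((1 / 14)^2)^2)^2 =830131345 / 1475789056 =0.56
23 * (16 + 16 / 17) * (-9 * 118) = -7034688 / 17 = -413805.18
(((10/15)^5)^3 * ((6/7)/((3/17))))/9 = 1114112/903981141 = 0.00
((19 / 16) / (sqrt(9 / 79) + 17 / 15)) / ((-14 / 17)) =-6506835 / 4660544 + 218025 *sqrt(79) / 4660544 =-0.98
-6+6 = 0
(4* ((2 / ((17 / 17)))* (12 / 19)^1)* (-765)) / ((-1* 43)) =73440 / 817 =89.89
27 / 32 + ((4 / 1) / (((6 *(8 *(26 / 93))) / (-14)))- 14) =-17.33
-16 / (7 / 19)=-304 / 7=-43.43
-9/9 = -1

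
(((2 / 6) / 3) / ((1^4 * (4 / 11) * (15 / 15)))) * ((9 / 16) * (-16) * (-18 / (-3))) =-33 / 2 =-16.50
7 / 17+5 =92 / 17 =5.41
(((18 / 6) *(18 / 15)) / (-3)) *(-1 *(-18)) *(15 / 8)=-40.50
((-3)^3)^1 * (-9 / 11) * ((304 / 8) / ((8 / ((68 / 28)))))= 78489 / 308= 254.83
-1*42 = -42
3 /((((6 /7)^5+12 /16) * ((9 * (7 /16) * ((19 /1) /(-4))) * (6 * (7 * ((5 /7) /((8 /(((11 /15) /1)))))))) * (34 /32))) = -39337984 /868974975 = -0.05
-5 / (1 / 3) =-15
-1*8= -8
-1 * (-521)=521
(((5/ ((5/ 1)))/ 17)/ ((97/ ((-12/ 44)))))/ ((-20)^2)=-0.00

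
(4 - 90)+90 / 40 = -335 / 4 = -83.75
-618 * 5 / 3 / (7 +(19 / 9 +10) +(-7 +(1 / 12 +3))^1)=-37080 / 547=-67.79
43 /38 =1.13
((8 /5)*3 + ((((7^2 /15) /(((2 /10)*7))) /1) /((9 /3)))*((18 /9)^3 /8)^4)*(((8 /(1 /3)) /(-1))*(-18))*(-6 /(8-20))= 6024 /5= 1204.80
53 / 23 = 2.30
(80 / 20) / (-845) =-0.00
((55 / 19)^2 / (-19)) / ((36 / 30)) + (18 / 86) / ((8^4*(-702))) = -11543724953 / 31409610752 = -0.37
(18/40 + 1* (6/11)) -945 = -207681/220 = -944.00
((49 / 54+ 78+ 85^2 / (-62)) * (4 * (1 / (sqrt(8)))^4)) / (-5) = 0.47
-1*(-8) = 8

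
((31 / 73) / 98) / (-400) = -31 / 2861600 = -0.00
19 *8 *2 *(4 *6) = 7296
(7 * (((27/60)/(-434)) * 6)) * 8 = -0.35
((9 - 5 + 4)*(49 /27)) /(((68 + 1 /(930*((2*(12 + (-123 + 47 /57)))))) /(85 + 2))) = 44262444800 /2382883029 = 18.58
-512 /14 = -256 /7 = -36.57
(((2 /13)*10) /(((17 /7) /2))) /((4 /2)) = 140 /221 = 0.63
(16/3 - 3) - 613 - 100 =-2132/3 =-710.67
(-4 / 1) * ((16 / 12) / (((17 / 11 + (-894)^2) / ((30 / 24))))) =-220 / 26374839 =-0.00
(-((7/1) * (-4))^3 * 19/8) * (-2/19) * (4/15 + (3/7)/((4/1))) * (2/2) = -30772/15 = -2051.47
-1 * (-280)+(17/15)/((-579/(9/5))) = 1350983/4825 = 280.00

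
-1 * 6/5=-6/5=-1.20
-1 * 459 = -459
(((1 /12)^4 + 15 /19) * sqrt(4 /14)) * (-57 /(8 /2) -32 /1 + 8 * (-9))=-21018701 * sqrt(14) /1575936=-49.90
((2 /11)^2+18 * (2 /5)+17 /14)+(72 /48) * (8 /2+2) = 147779 /8470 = 17.45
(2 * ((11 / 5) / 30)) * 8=88 / 75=1.17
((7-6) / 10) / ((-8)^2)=1 / 640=0.00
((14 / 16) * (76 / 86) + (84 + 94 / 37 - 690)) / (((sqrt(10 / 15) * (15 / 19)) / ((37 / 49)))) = -14574881 * sqrt(6) / 50568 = -706.00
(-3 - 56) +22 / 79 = -4639 / 79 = -58.72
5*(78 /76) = 195 /38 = 5.13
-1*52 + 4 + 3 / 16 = -765 / 16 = -47.81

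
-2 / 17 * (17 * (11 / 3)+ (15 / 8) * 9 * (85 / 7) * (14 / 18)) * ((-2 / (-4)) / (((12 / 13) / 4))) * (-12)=4069 / 6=678.17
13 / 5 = 2.60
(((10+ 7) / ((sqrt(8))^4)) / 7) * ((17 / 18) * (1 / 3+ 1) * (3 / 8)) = 289 / 16128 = 0.02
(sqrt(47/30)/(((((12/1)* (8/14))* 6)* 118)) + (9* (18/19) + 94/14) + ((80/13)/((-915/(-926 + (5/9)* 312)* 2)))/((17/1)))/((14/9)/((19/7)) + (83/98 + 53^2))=6517* sqrt(1410)/2667575156160 + 3476709530/634914913139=0.01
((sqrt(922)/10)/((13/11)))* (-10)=-11* sqrt(922)/13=-25.69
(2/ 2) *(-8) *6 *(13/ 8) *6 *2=-936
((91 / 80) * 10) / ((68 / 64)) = 182 / 17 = 10.71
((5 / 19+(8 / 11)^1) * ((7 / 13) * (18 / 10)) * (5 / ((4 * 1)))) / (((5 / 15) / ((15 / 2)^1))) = 27.00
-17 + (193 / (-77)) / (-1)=-1116 / 77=-14.49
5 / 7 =0.71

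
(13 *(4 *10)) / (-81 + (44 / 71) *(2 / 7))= -258440 / 40169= -6.43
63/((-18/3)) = -21/2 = -10.50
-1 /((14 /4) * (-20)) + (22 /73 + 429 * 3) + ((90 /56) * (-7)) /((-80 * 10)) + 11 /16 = 421233151 /327040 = 1288.02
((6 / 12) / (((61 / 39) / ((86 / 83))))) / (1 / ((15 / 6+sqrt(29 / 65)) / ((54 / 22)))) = 473*sqrt(1885) / 227835+30745 / 91134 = 0.43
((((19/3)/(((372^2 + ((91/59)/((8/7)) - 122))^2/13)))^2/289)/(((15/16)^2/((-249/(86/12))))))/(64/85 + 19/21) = -900757723035297906688/588504640059061964819465807947494267435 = -0.00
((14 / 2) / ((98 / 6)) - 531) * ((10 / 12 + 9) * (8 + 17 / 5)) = -2081697 / 35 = -59477.06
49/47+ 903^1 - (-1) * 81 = 46297/47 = 985.04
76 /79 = 0.96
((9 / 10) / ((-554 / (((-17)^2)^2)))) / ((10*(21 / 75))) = -751689 / 15512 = -48.46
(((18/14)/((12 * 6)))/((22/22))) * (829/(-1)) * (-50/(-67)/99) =-0.11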